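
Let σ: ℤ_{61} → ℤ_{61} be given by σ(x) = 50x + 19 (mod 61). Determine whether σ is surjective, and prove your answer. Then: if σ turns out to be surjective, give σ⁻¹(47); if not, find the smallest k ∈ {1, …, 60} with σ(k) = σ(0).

3

Recall: σ is surjective if every y in the codomain equals σ(x) for some x in the domain.
Since gcd(50, 61) = 1, 50 is invertible modulo 61. Euclid's algorithm: 61 = 1·50 + 11, 50 = 4·11 + 6, 11 = 1·6 + 5, 6 = 1·5 + 1; back-substituting gives 1 = 11·50 − 9·61, so 50⁻¹ ≡ 11 (mod 61).
Then y ↦ 11(y − 19) is a two-sided inverse to σ, so every y ∈ ℤ_{61} has a preimage.
Hence σ is surjective.
Since σ is surjective, we compute σ⁻¹(47): solve 50x + 19 ≡ 47 (mod 61), i.e. 50x ≡ 28 (mod 61).
Multiplying by 50⁻¹ = 11 gives x ≡ 11·28 = 308 = 5·61 + 3 ≡ 3 (mod 61).
Check: σ(3) = 50·3 + 19 = 169 = 2·61 + 47 ≡ 47 (mod 61).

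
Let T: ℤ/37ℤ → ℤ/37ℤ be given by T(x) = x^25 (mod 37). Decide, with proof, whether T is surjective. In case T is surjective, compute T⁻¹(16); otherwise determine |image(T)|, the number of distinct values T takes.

9

Since 37 is prime, the nonzero elements of ℤ/37ℤ form a cyclic group of order 36.
As gcd(25, 36) = 1, raising to the 25th power is a bijection on this group: if s^25 ≡ t^25 then (st^{−1})^25 = 1, and the only element of order dividing gcd(25, 36) = 1 is 1, so s = t.
With T(0) = 0 this makes T injective on all of ℤ/37ℤ, hence bijective (finite equal-size domain and codomain). In particular T is surjective.
Since T is surjective, we find the preimage of 16. The inverse of x ↦ x^25 on (ℤ/37ℤ)^× is x ↦ x^13, because 25·13 = 325 = 9·36 + 1 ≡ 1 (mod 36) and x^{36} = 1 for x ≠ 0 (Fermat). So T⁻¹(16) = 16^13 mod 37.
Repeated squaring mod 37: 16^1 ≡ 16, 16^2 ≡ 16² = 256 ≡ 34, 16^4 ≡ 34² = 1156 ≡ 9, 16^8 ≡ 9² = 81 ≡ 7. Since 13 = 8 + 4 + 1, 16^13 ≡ 7·9·16: 7·9 = 63 ≡ 26, then 26·16 = 416 ≡ 9. So 16^13 ≡ 9 (mod 37).
Hence T⁻¹(16) = 9.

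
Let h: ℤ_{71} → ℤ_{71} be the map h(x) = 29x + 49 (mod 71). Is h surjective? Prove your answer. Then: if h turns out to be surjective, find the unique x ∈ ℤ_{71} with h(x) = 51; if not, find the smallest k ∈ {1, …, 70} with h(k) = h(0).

27

Recall that h is surjective if every y in the codomain equals h(x) for some x in the domain.
Since gcd(29, 71) = 1, 29 is invertible modulo 71. Euclid's algorithm: 71 = 2·29 + 13, 29 = 2·13 + 3, 13 = 4·3 + 1; back-substituting gives 1 = 49·29 − 20·71, so 29⁻¹ ≡ 49 (mod 71).
Then y ↦ 49(y − 49) is a two-sided inverse to h, so every y ∈ ℤ_{71} has a preimage.
Therefore h is surjective.
Since h is surjective, we compute h⁻¹(51): solve 29x + 49 ≡ 51 (mod 71), i.e. 29x ≡ 2 (mod 71).
Multiplying by 29⁻¹ = 49 gives x ≡ 49·2 = 98 = 1·71 + 27 ≡ 27 (mod 71).
Check: h(27) = 29·27 + 49 = 832 = 11·71 + 51 ≡ 51 (mod 71).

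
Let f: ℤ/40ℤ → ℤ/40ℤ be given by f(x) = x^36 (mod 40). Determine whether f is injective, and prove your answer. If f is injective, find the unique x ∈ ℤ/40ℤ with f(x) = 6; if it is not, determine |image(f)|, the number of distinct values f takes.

f(1) = 1^36 = 1.
f(3): Repeated squaring mod 40: 3^1 ≡ 3, 3^2 ≡ 3² = 9, 3^4 ≡ 9² = 81 ≡ 1, 3^8 ≡ 1² = 1, 3^16 ≡ 1² = 1, 3^32 ≡ 1² = 1. Since 36 = 32 + 4, 3^36 ≡ 1·1: 1·1 = 1. So 3^36 ≡ 1 (mod 40).
So f(1) = f(3) = 1 while 1 ≠ 3, thus f is not injective.
Since f is not injective, we determine |image(f)|. Computing x^36 mod 40 for each x (by repeated squaring, reducing mod 40 at every step), the values f(0), f(1), …, f(39) are: 0, 1, 16, 1, 16, 25, 16, 1, 16, 1, 0, 1, 16, 1, 16, 25, 16, 1, 16, 1, 0, 1, 16, 1, 16, 25, 16, 1, 16, 1, 0, 1, 16, 1, 16, 25, 16, 1, 16, 1.
The distinct values are {0, 1, 16, 25}; there are 4 of them.

4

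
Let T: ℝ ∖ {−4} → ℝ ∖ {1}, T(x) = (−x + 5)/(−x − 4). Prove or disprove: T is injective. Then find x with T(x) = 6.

-29/5

Suppose T(s) = T(t). Cross-multiplying: (−s + 5)(−t − 4) = (−t + 5)(−s − 4).
Expanding both sides and cancelling the symmetric terms leaves 9·(s − t) = 0. Since 9 ≠ 0, s = t. So T is injective.
Solving T(x) = 6: cross-multiplying gives −x + 5 = 6(−x − 4), which rearranges to 5x = −29, so x = −29/5.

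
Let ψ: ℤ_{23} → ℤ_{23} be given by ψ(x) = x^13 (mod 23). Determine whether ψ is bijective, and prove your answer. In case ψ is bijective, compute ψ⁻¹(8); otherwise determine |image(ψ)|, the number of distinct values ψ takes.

13

Since 23 is prime, the nonzero elements of ℤ_{23} form a cyclic group of order 22.
As gcd(13, 22) = 1, raising to the 13th power is a bijection on this group: if x_1^13 ≡ x_2^13 then (x_1x_2^{−1})^13 = 1, and the only element of order dividing gcd(13, 22) = 1 is 1, so x_1 = x_2.
With ψ(0) = 0 this makes ψ injective on all of ℤ_{23}, hence bijective (finite equal-size domain and codomain). In particular ψ is bijective.
Since ψ is bijective, we find the preimage of 8. The inverse of x ↦ x^13 on (ℤ_{23})^× is x ↦ x^17, because 13·17 = 221 = 10·22 + 1 ≡ 1 (mod 22) and x^{22} = 1 for x ≠ 0 (Fermat). So ψ⁻¹(8) = 8^17 mod 23.
Repeated squaring mod 23: 8^1 ≡ 8, 8^2 ≡ 8² = 64 ≡ 18, 8^4 ≡ 18² = 324 ≡ 2, 8^8 ≡ 2² = 4, 8^16 ≡ 4² = 16. Since 17 = 16 + 1, 8^17 ≡ 16·8: 16·8 = 128 ≡ 13. So 8^17 ≡ 13 (mod 23).
Hence ψ⁻¹(8) = 13.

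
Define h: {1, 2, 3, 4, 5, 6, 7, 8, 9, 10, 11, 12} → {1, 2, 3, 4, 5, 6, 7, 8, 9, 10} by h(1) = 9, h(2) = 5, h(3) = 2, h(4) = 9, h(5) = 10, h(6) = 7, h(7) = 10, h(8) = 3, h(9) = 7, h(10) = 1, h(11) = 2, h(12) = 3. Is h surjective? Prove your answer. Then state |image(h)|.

No element maps to 4, so h is not surjective.
The image of h is {1, 2, 3, 5, 7, 9, 10}, which has 7 elements.

7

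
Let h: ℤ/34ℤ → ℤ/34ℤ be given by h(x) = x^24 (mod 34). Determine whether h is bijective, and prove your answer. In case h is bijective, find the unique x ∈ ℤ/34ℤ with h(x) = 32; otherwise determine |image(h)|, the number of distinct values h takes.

6

h(2): Repeated squaring mod 34: 2^1 ≡ 2, 2^2 ≡ 2² = 4, 2^4 ≡ 4² = 16, 2^8 ≡ 16² = 256 ≡ 18, 2^16 ≡ 18² = 324 ≡ 18. Since 24 = 16 + 8, 2^24 ≡ 18·18: 18·18 = 324 ≡ 18. So 2^24 ≡ 18 (mod 34).
h(4): Repeated squaring mod 34: 4^1 ≡ 4, 4^2 ≡ 4² = 16, 4^4 ≡ 16² = 256 ≡ 18, 4^8 ≡ 18² = 324 ≡ 18, 4^16 ≡ 18² = 324 ≡ 18. Since 24 = 16 + 8, 4^24 ≡ 18·18: 18·18 = 324 ≡ 18. So 4^24 ≡ 18 (mod 34).
So h(2) = h(4) = 18 while 2 ≠ 4, therefore h is not injective, hence not bijective.
Since h is not bijective, we determine |image(h)|. Computing x^24 mod 34 for each x (by repeated squaring, reducing mod 34 at every step), the values h(0), h(1), …, h(33) are: 0, 1, 18, 33, 18, 33, 16, 33, 18, 1, 16, 33, 16, 1, 16, 1, 18, 17, 18, 1, 16, 1, 16, 33, 16, 1, 18, 33, 16, 33, 18, 33, 18, 1.
The distinct values are {0, 1, 16, 17, 18, 33}; there are 6 of them.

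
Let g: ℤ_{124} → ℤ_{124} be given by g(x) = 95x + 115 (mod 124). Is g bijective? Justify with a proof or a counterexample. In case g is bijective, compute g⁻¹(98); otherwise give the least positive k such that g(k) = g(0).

69

If g(u) = g(v), then 95u ≡ 95v (mod 124). Because gcd(95, 124) = 1, we may cancel 95 to get u ≡ v (mod 124).
We now compute 95⁻¹ mod 124 explicitly. Euclid's algorithm: 124 = 1·95 + 29, 95 = 3·29 + 8, 29 = 3·8 + 5, 8 = 1·5 + 3, 5 = 1·3 + 2, 3 = 1·2 + 1; back-substituting gives 1 = 47·95 − 36·124, so 95⁻¹ ≡ 47 (mod 124).
Then y ↦ 47(y − 115) is a two-sided inverse to g, so every y ∈ ℤ_{124} has a preimage.
So g is bijective.
Since g is bijective, we compute g⁻¹(98): solve 95x + 115 ≡ 98 (mod 124), i.e. 95x ≡ 107 (mod 124).
Multiplying by 95⁻¹ = 47 gives x ≡ 47·107 = 5029 = 40·124 + 69 ≡ 69 (mod 124).
Check: g(69) = 95·69 + 115 = 6670 = 53·124 + 98 ≡ 98 (mod 124).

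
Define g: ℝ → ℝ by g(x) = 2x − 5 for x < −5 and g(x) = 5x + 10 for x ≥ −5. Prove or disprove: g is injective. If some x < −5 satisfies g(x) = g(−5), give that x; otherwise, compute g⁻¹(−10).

-4

Both pieces are strictly increasing (slopes 2 and 5), so each is injective on its own interval.
The left piece maps (−∞, −5) onto (−∞, −15); the right piece maps [−5, ∞) onto [−15, ∞).
These images are disjoint, so no value is attained by both pieces. Thus g is injective.
Because the two images are disjoint, no x < −5 has g(x) = g(−5), so we compute g⁻¹(−10): −10 lies in [−15, ∞), so solve 5x + 10 = −10: x = (−10 − 10)/5 = −4.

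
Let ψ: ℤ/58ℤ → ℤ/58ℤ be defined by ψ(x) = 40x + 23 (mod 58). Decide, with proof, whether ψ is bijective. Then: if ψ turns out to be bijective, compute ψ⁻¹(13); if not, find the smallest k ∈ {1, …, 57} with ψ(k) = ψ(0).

29

By definition, ψ is injective if ψ(u) = ψ(v) implies u = v.
We have gcd(40, 58) = 2 > 1. Taking u = 0 and v = 29: ψ(0) = 23 and ψ(29) = 40·29 + 23 = 1183 ≡ 23 (mod 58).
So ψ(0) = ψ(29) while 0 ≠ 29, therefore ψ is not injective, hence not bijective.
Since ψ is not bijective, we find the least positive k with ψ(k) = ψ(0): this means 40k ≡ 0 (mod 58), i.e. 58 ∣ 40k. Since gcd(40, 58) = 2, dividing through by 2 this holds exactly when 29 ∣ 20k, and as gcd(20, 29) = 1, exactly when 29 ∣ k.
The smallest positive such k is 29.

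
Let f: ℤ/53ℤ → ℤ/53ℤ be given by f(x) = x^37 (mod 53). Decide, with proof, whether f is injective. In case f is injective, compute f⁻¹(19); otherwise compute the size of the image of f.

2

Since 53 is prime, the nonzero elements of ℤ/53ℤ form a cyclic group of order 52.
As gcd(37, 52) = 1, raising to the 37th power is a bijection on this group: if s^37 ≡ t^37 then (st^{−1})^37 = 1, and the only element of order dividing gcd(37, 52) = 1 is 1, so s = t.
With f(0) = 0 this makes f injective on all of ℤ/53ℤ, hence bijective (finite equal-size domain and codomain). In particular f is injective.
Since f is injective, we find the preimage of 19. The inverse of x ↦ x^37 on (ℤ/53ℤ)^× is x ↦ x^45, because 37·45 = 1665 = 32·52 + 1 ≡ 1 (mod 52) and x^{52} = 1 for x ≠ 0 (Fermat). So f⁻¹(19) = 19^45 mod 53.
Repeated squaring mod 53: 19^1 ≡ 19, 19^2 ≡ 19² = 361 ≡ 43, 19^4 ≡ 43² = 1849 ≡ 47, 19^8 ≡ 47² = 2209 ≡ 36, 19^16 ≡ 36² = 1296 ≡ 24, 19^32 ≡ 24² = 576 ≡ 46. Since 45 = 32 + 8 + 4 + 1, 19^45 ≡ 46·36·47·19: 46·36 = 1656 ≡ 13, then 13·47 = 611 ≡ 28, then 28·19 = 532 ≡ 2. So 19^45 ≡ 2 (mod 53).
Hence f⁻¹(19) = 2.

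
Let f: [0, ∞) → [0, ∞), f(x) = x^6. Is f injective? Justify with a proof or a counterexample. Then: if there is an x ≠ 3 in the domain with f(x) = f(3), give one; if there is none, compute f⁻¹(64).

On [0, ∞), x ↦ x^6 is strictly increasing, so f(a) = f(b) forces a = b. Therefore f is injective.
Since x ↦ x^6 is strictly increasing on [0, ∞), it is injective there, so no x ≠ 3 in the domain has f(x) = f(3). We therefore compute f⁻¹(64) = 64^{1/6} = 2 (indeed 2^6 = 64).

2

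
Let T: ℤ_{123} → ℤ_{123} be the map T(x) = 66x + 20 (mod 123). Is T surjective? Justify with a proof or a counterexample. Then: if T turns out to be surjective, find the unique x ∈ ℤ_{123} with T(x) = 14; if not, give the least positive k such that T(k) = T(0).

41

Since gcd(66, 123) = 3, we have 66x ≡ 0 (mod 3) for all x, so T(x) ≡ 2 (mod 3).
But 0 ≢ 2 (mod 3), so 0 ∈ ℤ_{123} has no preimage. Hence T is not surjective.
Since T is not surjective, we find the least positive k with T(k) = T(0): this means 66k ≡ 0 (mod 123), i.e. 123 ∣ 66k. Since gcd(66, 123) = 3, dividing through by 3 this holds exactly when 41 ∣ 22k, and as gcd(22, 41) = 1, exactly when 41 ∣ k.
The smallest positive such k is 41.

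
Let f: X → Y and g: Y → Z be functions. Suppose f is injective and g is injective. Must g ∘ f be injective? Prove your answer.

Suppose (g ∘ f)(a) = (g ∘ f)(b), i.e. g(f(a)) = g(f(b)).
Since g is injective, f(a) = f(b). Since f is injective, a = b. Therefore g ∘ f is injective.

injective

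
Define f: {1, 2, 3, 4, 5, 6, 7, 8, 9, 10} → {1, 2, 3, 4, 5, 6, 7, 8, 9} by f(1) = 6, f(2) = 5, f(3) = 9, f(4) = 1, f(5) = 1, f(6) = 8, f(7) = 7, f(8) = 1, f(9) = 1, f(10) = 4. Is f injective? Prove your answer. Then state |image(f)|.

7

f(4) = 1 = f(5) with 4 ≠ 5, so f is not injective.
The image of f is {1, 4, 5, 6, 7, 8, 9}, which has 7 elements.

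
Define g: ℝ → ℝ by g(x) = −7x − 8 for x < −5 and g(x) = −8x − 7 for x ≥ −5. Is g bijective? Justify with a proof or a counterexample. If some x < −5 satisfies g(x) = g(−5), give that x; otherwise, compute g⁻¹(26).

Both pieces are strictly decreasing (slopes −7 and −8), so each is injective on its own interval.
The left piece maps (−∞, −5) onto (27, ∞); the right piece maps [−5, ∞) onto (−∞, 33].
These images overlap. In particular g(−5) = 33 (right piece), and solving −7x − 8 = 33 on the left piece gives x = −41/7 < −5.
So g(−41/7) = g(−5) with −41/7 ≠ −5, and g is not injective, hence not bijective. This x = −41/7 is the requested value below −5.

-41/7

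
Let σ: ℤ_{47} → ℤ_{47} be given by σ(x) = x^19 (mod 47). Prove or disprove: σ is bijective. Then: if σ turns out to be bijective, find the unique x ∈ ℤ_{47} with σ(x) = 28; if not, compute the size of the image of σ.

Since 47 is prime, the nonzero elements of ℤ_{47} form a cyclic group of order 46.
As gcd(19, 46) = 1, raising to the 19th power is a bijection on this group: if u^19 ≡ v^19 then (uv^{−1})^19 = 1, and the only element of order dividing gcd(19, 46) = 1 is 1, so u = v.
With σ(0) = 0 this makes σ injective on all of ℤ_{47}, hence bijective (finite equal-size domain and codomain). In particular σ is bijective.
Since σ is bijective, we find the preimage of 28. The inverse of x ↦ x^19 on (ℤ_{47})^× is x ↦ x^17, because 19·17 = 323 = 7·46 + 1 ≡ 1 (mod 46) and x^{46} = 1 for x ≠ 0 (Fermat). So σ⁻¹(28) = 28^17 mod 47.
Repeated squaring mod 47: 28^1 ≡ 28, 28^2 ≡ 28² = 784 ≡ 32, 28^4 ≡ 32² = 1024 ≡ 37, 28^8 ≡ 37² = 1369 ≡ 6, 28^16 ≡ 6² = 36. Since 17 = 16 + 1, 28^17 ≡ 36·28: 36·28 = 1008 ≡ 21. So 28^17 ≡ 21 (mod 47).
Hence σ⁻¹(28) = 21.

21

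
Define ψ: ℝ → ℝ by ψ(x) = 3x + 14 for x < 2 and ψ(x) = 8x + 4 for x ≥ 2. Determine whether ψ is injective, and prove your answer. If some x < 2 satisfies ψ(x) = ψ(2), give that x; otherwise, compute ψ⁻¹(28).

3

Both pieces are strictly increasing (slopes 3 and 8), so each is injective on its own interval.
The left piece maps (−∞, 2) onto (−∞, 20); the right piece maps [2, ∞) onto [20, ∞).
These images are disjoint, so no value is attained by both pieces. So ψ is injective.
Because the two images are disjoint, no x < 2 has ψ(x) = ψ(2), so we compute ψ⁻¹(28): 28 lies in [20, ∞), so solve 8x + 4 = 28: x = (28 − 4)/8 = 3.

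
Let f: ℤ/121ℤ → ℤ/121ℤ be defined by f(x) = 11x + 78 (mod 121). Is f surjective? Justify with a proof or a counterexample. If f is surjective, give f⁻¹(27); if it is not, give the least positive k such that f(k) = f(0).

By definition, f is surjective if every y in the codomain equals f(x) for some x in the domain.
Since gcd(11, 121) = 11, we have 11x ≡ 0 (mod 11) for all x, so f(x) ≡ 1 (mod 11).
But 0 ≢ 1 (mod 11), so 0 ∈ ℤ/121ℤ has no preimage. Hence f is not surjective.
Since f is not surjective, we find the least positive k with f(k) = f(0): this means 11k ≡ 0 (mod 121), i.e. 121 ∣ 11k. Since gcd(11, 121) = 11, dividing through by 11 this holds exactly when 11 ∣ k.
The smallest positive such k is 11.

11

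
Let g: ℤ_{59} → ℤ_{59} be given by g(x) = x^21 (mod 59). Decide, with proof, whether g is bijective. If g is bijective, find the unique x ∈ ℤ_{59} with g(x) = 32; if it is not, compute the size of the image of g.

Since 59 is prime, the nonzero elements of ℤ_{59} form a cyclic group of order 58.
As gcd(21, 58) = 1, raising to the 21st power is a bijection on this group: if u^21 ≡ v^21 then (uv^{−1})^21 = 1, and the only element of order dividing gcd(21, 58) = 1 is 1, so u = v.
With g(0) = 0 this makes g injective on all of ℤ_{59}, hence bijective (finite equal-size domain and codomain). In particular g is bijective.
Since g is bijective, we find the preimage of 32. The inverse of x ↦ x^21 on (ℤ_{59})^× is x ↦ x^47, because 21·47 = 987 = 17·58 + 1 ≡ 1 (mod 58) and x^{58} = 1 for x ≠ 0 (Fermat). So g⁻¹(32) = 32^47 mod 59.
Repeated squaring mod 59: 32^1 ≡ 32, 32^2 ≡ 32² = 1024 ≡ 21, 32^4 ≡ 21² = 441 ≡ 28, 32^8 ≡ 28² = 784 ≡ 17, 32^16 ≡ 17² = 289 ≡ 53, 32^32 ≡ 53² = 2809 ≡ 36. Since 47 = 32 + 8 + 4 + 2 + 1, 32^47 ≡ 36·17·28·21·32: 36·17 = 612 ≡ 22, then 22·28 = 616 ≡ 26, then 26·21 = 546 ≡ 15, then 15·32 = 480 ≡ 8. So 32^47 ≡ 8 (mod 59).
Hence g⁻¹(32) = 8.

8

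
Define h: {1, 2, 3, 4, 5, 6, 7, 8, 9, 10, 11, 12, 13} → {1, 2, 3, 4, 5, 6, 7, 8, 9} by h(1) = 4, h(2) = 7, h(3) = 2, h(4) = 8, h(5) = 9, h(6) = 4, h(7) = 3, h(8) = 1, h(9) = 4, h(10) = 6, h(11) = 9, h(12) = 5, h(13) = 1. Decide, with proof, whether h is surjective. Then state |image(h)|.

Every element of the codomain has a preimage: 1 = h(8), 2 = h(3), 3 = h(7), 4 = h(1), 5 = h(12), 6 = h(10), 7 = h(2), 8 = h(4), 9 = h(5).
Hence h is surjective.
The image of h is {1, 2, 3, 4, 5, 6, 7, 8, 9}, which has 9 elements.

9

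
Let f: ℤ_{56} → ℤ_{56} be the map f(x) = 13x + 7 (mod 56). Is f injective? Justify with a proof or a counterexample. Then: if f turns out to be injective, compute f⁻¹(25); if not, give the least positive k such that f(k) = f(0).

10

Suppose f(s) = f(t) in ℤ_{56}. Then 13s + 7 ≡ 13t + 7 (mod 56), thus 13(s − t) ≡ 0 (mod 56).
Since gcd(13, 56) = 1, 13 is invertible modulo 56, hence s − t ≡ 0 (mod 56), i.e. s = t.
Thus f is injective.
We now compute 13⁻¹ mod 56 explicitly. Euclid's algorithm: 56 = 4·13 + 4, 13 = 3·4 + 1; back-substituting gives 1 = 13·13 − 3·56, so 13⁻¹ ≡ 13 (mod 56).
Since f is injective, we compute f⁻¹(25): solve 13x + 7 ≡ 25 (mod 56), i.e. 13x ≡ 18 (mod 56).
Multiplying by 13⁻¹ = 13 gives x ≡ 13·18 = 234 = 4·56 + 10 ≡ 10 (mod 56).
Check: f(10) = 13·10 + 7 = 137 = 2·56 + 25 ≡ 25 (mod 56).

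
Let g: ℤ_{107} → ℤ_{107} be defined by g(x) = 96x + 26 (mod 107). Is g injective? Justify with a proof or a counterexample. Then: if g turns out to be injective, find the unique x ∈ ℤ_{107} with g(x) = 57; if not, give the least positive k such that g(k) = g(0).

Suppose g(u) = g(v) in ℤ_{107}. Then 96u + 26 ≡ 96v + 26 (mod 107), thus 96(u − v) ≡ 0 (mod 107).
Since gcd(96, 107) = 1, 96 is invertible modulo 107, thus u − v ≡ 0 (mod 107), i.e. u = v.
Therefore g is injective.
We now compute 96⁻¹ mod 107 explicitly. Euclid's algorithm: 107 = 1·96 + 11, 96 = 8·11 + 8, 11 = 1·8 + 3, 8 = 2·3 + 2, 3 = 1·2 + 1; back-substituting gives 1 = 68·96 − 61·107, so 96⁻¹ ≡ 68 (mod 107).
Since g is injective, we find g⁻¹(57): we need 96x ≡ 57 − 26 ≡ 31 (mod 107). Using 96⁻¹ = 68: x ≡ 68·31 = 2108 = 19·107 + 75, so x = 75.
Check: g(75) = 96·75 + 26 = 7226 = 67·107 + 57 ≡ 57 (mod 107).

75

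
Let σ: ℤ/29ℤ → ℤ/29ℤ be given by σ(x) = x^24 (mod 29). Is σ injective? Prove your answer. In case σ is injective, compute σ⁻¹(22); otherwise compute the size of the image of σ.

σ(2): Repeated squaring mod 29: 2^1 ≡ 2, 2^2 ≡ 2² = 4, 2^4 ≡ 4² = 16, 2^8 ≡ 16² = 256 ≡ 24, 2^16 ≡ 24² = 576 ≡ 25. Since 24 = 16 + 8, 2^24 ≡ 25·24: 25·24 = 600 ≡ 20. So 2^24 ≡ 20 (mod 29).
σ(5): Repeated squaring mod 29: 5^1 ≡ 5, 5^2 ≡ 5² = 25, 5^4 ≡ 25² = 625 ≡ 16, 5^8 ≡ 16² = 256 ≡ 24, 5^16 ≡ 24² = 576 ≡ 25. Since 24 = 16 + 8, 5^24 ≡ 25·24: 25·24 = 600 ≡ 20. So 5^24 ≡ 20 (mod 29).
So σ(2) = σ(5) = 20 while 2 ≠ 5, therefore σ is not injective.
Since σ is not injective, we determine |image(σ)|. Computing x^24 mod 29 for each x (by repeated squaring, reducing mod 29 at every step), the values σ(0), σ(1), …, σ(28) are: 0, 1, 20, 24, 23, 20, 16, 24, 25, 25, 23, 7, 1, 7, 16, 16, 7, 1, 7, 23, 25, 25, 24, 16, 20, 23, 24, 20, 1.
The distinct values are {0, 1, 7, 16, 20, 23, 24, 25}; there are 8 of them.

8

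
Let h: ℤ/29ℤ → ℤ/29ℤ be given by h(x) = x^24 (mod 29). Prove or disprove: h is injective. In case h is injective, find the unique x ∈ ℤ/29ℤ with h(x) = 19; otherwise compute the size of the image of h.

h(2): Repeated squaring mod 29: 2^1 ≡ 2, 2^2 ≡ 2² = 4, 2^4 ≡ 4² = 16, 2^8 ≡ 16² = 256 ≡ 24, 2^16 ≡ 24² = 576 ≡ 25. Since 24 = 16 + 8, 2^24 ≡ 25·24: 25·24 = 600 ≡ 20. So 2^24 ≡ 20 (mod 29).
h(5): Repeated squaring mod 29: 5^1 ≡ 5, 5^2 ≡ 5² = 25, 5^4 ≡ 25² = 625 ≡ 16, 5^8 ≡ 16² = 256 ≡ 24, 5^16 ≡ 24² = 576 ≡ 25. Since 24 = 16 + 8, 5^24 ≡ 25·24: 25·24 = 600 ≡ 20. So 5^24 ≡ 20 (mod 29).
So h(2) = h(5) = 20 while 2 ≠ 5, so h is not injective.
Since h is not injective, we determine |image(h)|. Computing x^24 mod 29 for each x (by repeated squaring, reducing mod 29 at every step), the values h(0), h(1), …, h(28) are: 0, 1, 20, 24, 23, 20, 16, 24, 25, 25, 23, 7, 1, 7, 16, 16, 7, 1, 7, 23, 25, 25, 24, 16, 20, 23, 24, 20, 1.
The distinct values are {0, 1, 7, 16, 20, 23, 24, 25}; there are 8 of them.

8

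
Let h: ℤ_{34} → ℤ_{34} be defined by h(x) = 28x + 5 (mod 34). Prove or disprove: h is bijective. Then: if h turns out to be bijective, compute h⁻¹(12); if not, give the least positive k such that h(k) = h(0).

We have gcd(28, 34) = 2 > 1. Taking s = 0 and t = 17: h(0) = 5 and h(17) = 28·17 + 5 = 481 ≡ 5 (mod 34).
So h(0) = h(17) while 0 ≠ 17, therefore h is not injective, hence not bijective.
Since h is not bijective, we find the least positive k with h(k) = h(0): this means 28k ≡ 0 (mod 34), i.e. 34 ∣ 28k. Since gcd(28, 34) = 2, dividing through by 2 this holds exactly when 17 ∣ 14k, and as gcd(14, 17) = 1, exactly when 17 ∣ k.
The smallest positive such k is 17.

17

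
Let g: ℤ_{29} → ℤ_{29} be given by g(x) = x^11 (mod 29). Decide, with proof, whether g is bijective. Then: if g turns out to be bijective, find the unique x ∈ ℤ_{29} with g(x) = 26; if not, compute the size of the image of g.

21

Since 29 is prime, the nonzero elements of ℤ_{29} form a cyclic group of order 28.
As gcd(11, 28) = 1, raising to the 11th power is a bijection on this group: if s^11 ≡ t^11 then (st^{−1})^11 = 1, and the only element of order dividing gcd(11, 28) = 1 is 1, so s = t.
With g(0) = 0 this makes g injective on all of ℤ_{29}, hence bijective (finite equal-size domain and codomain). In particular g is bijective.
Since g is bijective, we find the preimage of 26. The inverse of x ↦ x^11 on (ℤ_{29})^× is x ↦ x^23, because 11·23 = 253 = 9·28 + 1 ≡ 1 (mod 28) and x^{28} = 1 for x ≠ 0 (Fermat). So g⁻¹(26) = 26^23 mod 29.
Repeated squaring mod 29: 26^1 ≡ 26, 26^2 ≡ 26² = 676 ≡ 9, 26^4 ≡ 9² = 81 ≡ 23, 26^8 ≡ 23² = 529 ≡ 7, 26^16 ≡ 7² = 49 ≡ 20. Since 23 = 16 + 4 + 2 + 1, 26^23 ≡ 20·23·9·26: 20·23 = 460 ≡ 25, then 25·9 = 225 ≡ 22, then 22·26 = 572 ≡ 21. So 26^23 ≡ 21 (mod 29).
Hence g⁻¹(26) = 21.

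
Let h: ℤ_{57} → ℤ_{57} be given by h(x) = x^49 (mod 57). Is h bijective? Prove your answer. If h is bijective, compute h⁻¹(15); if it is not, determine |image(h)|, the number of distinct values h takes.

51

Computing x^49 mod 57 for each x (by repeated squaring, reducing mod 57 at every step), the values h(0), h(1), …, h(56) are: 0, 1, 41, 33, 28, 17, 42, 7, 8, 6, 13, 11, 12, 34, 2, 48, 43, 35, 18, 19, 20, 3, 52, 47, 36, 4, 26, 27, 25, 32, 30, 31, 53, 21, 10, 5, 54, 37, 38, 39, 22, 14, 9, 55, 23, 45, 46, 44, 51, 49, 50, 15, 40, 29, 24, 16, 56.
Every element of ℤ_{57} appears exactly once in this list, so h is a bijection, and in particular bijective.
Since h is bijective, we read off the preimage of 15 from the same table: h(51) = 15, so h⁻¹(15) = 51.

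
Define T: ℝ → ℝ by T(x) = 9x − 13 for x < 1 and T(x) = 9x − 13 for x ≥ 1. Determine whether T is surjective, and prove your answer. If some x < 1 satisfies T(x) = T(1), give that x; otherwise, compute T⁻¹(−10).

Both pieces are strictly increasing (slopes 9 and 9), so each is injective on its own interval.
The left piece maps (−∞, 1) onto (−∞, −4); the right piece maps [1, ∞) onto [−4, ∞).
These images together cover ℝ, so T is surjective.
Because the two images are disjoint, no x < 1 has T(x) = T(1), so we compute T⁻¹(−10): −10 lies in (−∞, −4), so solve 9x − 13 = −10: x = (−10 + 13)/9 = 1/3.

1/3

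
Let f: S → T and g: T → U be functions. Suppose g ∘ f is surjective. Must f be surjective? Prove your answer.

not surjective

No. Take S = {0, 1, 2}, T = {0, 1, 2, 3, 4}, U = {0}, f(a) = 0 for every a ∈ S, and g(b) = 0 for every b ∈ T.
Then g ∘ f is surjective onto {0}, but 4 ∈ T has no preimage under f, so f is not surjective.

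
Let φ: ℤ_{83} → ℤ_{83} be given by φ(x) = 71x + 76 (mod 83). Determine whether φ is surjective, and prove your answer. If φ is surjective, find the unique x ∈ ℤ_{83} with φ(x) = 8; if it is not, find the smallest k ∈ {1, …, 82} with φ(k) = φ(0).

61

Recall: φ is surjective if every y in the codomain equals φ(x) for some x in the domain.
Since gcd(71, 83) = 1, 71 is invertible modulo 83. Euclid's algorithm: 83 = 1·71 + 12, 71 = 5·12 + 11, 12 = 1·11 + 1; back-substituting gives 1 = 76·71 − 65·83, so 71⁻¹ ≡ 76 (mod 83).
For any y ∈ ℤ_{83}, x = 76(y − 76) mod 83 satisfies φ(x) = 71·76(y − 76) + 76 ≡ y (since 71·76 ≡ 1 mod 83). So every y has a preimage.
Thus φ is surjective.
Since φ is surjective, we compute φ⁻¹(8): solve 71x + 76 ≡ 8 (mod 83), i.e. 71x ≡ 15 (mod 83).
Multiplying by 71⁻¹ = 76 gives x ≡ 76·15 = 1140 = 13·83 + 61 ≡ 61 (mod 83).
Check: φ(61) = 71·61 + 76 = 4407 = 53·83 + 8 ≡ 8 (mod 83).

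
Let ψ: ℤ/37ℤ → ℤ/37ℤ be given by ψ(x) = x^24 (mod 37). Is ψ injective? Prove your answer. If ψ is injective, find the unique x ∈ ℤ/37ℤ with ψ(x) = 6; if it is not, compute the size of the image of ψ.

ψ(3): Repeated squaring mod 37: 3^1 ≡ 3, 3^2 ≡ 3² = 9, 3^4 ≡ 9² = 81 ≡ 7, 3^8 ≡ 7² = 49 ≡ 12, 3^16 ≡ 12² = 144 ≡ 33. Since 24 = 16 + 8, 3^24 ≡ 33·12: 33·12 = 396 ≡ 26. So 3^24 ≡ 26 (mod 37).
ψ(4): Repeated squaring mod 37: 4^1 ≡ 4, 4^2 ≡ 4² = 16, 4^4 ≡ 16² = 256 ≡ 34, 4^8 ≡ 34² = 1156 ≡ 9, 4^16 ≡ 9² = 81 ≡ 7. Since 24 = 16 + 8, 4^24 ≡ 7·9: 7·9 = 63 ≡ 26. So 4^24 ≡ 26 (mod 37).
So ψ(3) = ψ(4) = 26 while 3 ≠ 4, therefore ψ is not injective.
Since ψ is not injective, we determine |image(ψ)|. Computing x^24 mod 37 for each x (by repeated squaring, reducing mod 37 at every step), the values ψ(0), ψ(1), …, ψ(36) are: 0, 1, 10, 26, 26, 26, 1, 26, 1, 10, 1, 1, 10, 26, 1, 10, 10, 10, 26, 26, 10, 10, 10, 1, 26, 10, 1, 1, 10, 1, 26, 1, 26, 26, 26, 10, 1.
The distinct values are {0, 1, 10, 26}; there are 4 of them.

4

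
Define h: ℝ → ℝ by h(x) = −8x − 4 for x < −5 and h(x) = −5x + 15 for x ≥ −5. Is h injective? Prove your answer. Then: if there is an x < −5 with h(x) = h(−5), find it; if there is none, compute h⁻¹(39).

Both pieces are strictly decreasing (slopes −8 and −5), so each is injective on its own interval.
The left piece maps (−∞, −5) onto (36, ∞); the right piece maps [−5, ∞) onto (−∞, 40].
These images overlap. In particular h(−5) = 40 (right piece), and solving −8x − 4 = 40 on the left piece gives x = −11/2 < −5.
So h(−11/2) = h(−5) with −11/2 ≠ −5, and h is not injective. This x = −11/2 is the requested value below −5.

-11/2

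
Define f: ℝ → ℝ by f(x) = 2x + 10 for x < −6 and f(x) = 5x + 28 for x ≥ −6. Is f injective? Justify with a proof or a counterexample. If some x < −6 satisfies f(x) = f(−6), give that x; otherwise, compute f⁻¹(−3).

Both pieces are strictly increasing (slopes 2 and 5), so each is injective on its own interval.
The left piece maps (−∞, −6) onto (−∞, −2); the right piece maps [−6, ∞) onto [−2, ∞).
These images are disjoint, so no value is attained by both pieces. Thus f is injective.
Because the two images are disjoint, no x < −6 has f(x) = f(−6), so we compute f⁻¹(−3): −3 lies in (−∞, −2), so solve 2x + 10 = −3: x = (−3 − 10)/2 = −13/2.

-13/2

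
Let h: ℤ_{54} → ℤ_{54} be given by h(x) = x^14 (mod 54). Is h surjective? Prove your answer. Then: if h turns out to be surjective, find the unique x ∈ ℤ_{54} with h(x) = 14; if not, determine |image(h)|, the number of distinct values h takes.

h(0) = 0^14 = 0.
h(6): Repeated squaring mod 54: 6^1 ≡ 6, 6^2 ≡ 6² = 36, 6^4 ≡ 36² = 1296 ≡ 0, 6^8 ≡ 0² = 0. Since 14 = 8 + 4 + 2, 6^14 ≡ 0·0·36: 0·0 = 0, then 0·36 = 0. So 6^14 ≡ 0 (mod 54).
So h(0) = h(6) = 0 while 0 ≠ 6, thus h is not injective.
A non-injective map from the 54-element set ℤ_{54} to itself takes at most 53 distinct values, so it cannot be surjective. Hence h is not surjective.
Since h is not surjective, we determine |image(h)|. Computing x^14 mod 54 for each x (by repeated squaring, reducing mod 54 at every step), the values h(0), h(1), …, h(53) are: 0, 1, 22, 27, 52, 7, 0, 13, 10, 27, 46, 31, 0, 43, 16, 27, 4, 19, 0, 37, 40, 27, 34, 25, 0, 49, 28, 27, 28, 49, 0, 25, 34, 27, 40, 37, 0, 19, 4, 27, 16, 43, 0, 31, 46, 27, 10, 13, 0, 7, 52, 27, 22, 1.
The distinct values are {0, 1, 4, 7, 10, 13, 16, 19, 22, 25, 27, 28, 31, 34, 37, 40, 43, 46, 49, 52}; there are 20 of them.

20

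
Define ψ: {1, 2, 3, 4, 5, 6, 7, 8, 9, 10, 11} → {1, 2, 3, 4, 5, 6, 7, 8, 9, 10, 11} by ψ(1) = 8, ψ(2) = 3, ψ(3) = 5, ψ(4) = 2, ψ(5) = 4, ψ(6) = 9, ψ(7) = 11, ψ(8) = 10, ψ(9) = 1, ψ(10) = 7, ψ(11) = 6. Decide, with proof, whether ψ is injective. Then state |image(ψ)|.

11

The values ψ(1), …, ψ(11) are 8, 3, 5, 2, 4, 9, 11, 10, 1, 7, 6 — all distinct.
So ψ(s) = ψ(t) only when s = t, and ψ is injective.
The image of ψ is {1, 2, 3, 4, 5, 6, 7, 8, 9, 10, 11}, which has 11 elements.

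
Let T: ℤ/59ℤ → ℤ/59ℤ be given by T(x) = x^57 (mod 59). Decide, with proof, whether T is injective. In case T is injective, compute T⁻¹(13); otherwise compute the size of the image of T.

50

Since 59 is prime, the nonzero elements of ℤ/59ℤ form a cyclic group of order 58.
As gcd(57, 58) = 1, raising to the 57th power is a bijection on this group: if s^57 ≡ t^57 then (st^{−1})^57 = 1, and the only element of order dividing gcd(57, 58) = 1 is 1, so s = t.
With T(0) = 0 this makes T injective on all of ℤ/59ℤ, hence bijective (finite equal-size domain and codomain). In particular T is injective.
Since T is injective, we find the preimage of 13. The inverse of x ↦ x^57 on (ℤ/59ℤ)^× is x ↦ x^57, because 57·57 = 3249 = 56·58 + 1 ≡ 1 (mod 58) and x^{58} = 1 for x ≠ 0 (Fermat). So T⁻¹(13) = 13^57 mod 59.
Repeated squaring mod 59: 13^1 ≡ 13, 13^2 ≡ 13² = 169 ≡ 51, 13^4 ≡ 51² = 2601 ≡ 5, 13^8 ≡ 5² = 25, 13^16 ≡ 25² = 625 ≡ 35, 13^32 ≡ 35² = 1225 ≡ 45. Since 57 = 32 + 16 + 8 + 1, 13^57 ≡ 45·35·25·13: 45·35 = 1575 ≡ 41, then 41·25 = 1025 ≡ 22, then 22·13 = 286 ≡ 50. So 13^57 ≡ 50 (mod 59).
Hence T⁻¹(13) = 50.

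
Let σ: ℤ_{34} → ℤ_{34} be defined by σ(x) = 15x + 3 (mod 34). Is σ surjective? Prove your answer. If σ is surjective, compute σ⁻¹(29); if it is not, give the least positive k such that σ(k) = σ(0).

4

Since gcd(15, 34) = 1, 15 is invertible modulo 34. Euclid's algorithm: 34 = 2·15 + 4, 15 = 3·4 + 3, 4 = 1·3 + 1; back-substituting gives 1 = 25·15 − 11·34, so 15⁻¹ ≡ 25 (mod 34).
For any y ∈ ℤ_{34}, x = 25(y − 3) mod 34 satisfies σ(x) = 15·25(y − 3) + 3 ≡ y (since 15·25 ≡ 1 mod 34). So every y has a preimage.
Hence σ is surjective.
Since σ is surjective, we find σ⁻¹(29): we need 15x ≡ 29 − 3 ≡ 26 (mod 34). Using 15⁻¹ = 25: x ≡ 25·26 = 650 = 19·34 + 4, so x = 4.
Check: σ(4) = 15·4 + 3 = 63 = 1·34 + 29 ≡ 29 (mod 34).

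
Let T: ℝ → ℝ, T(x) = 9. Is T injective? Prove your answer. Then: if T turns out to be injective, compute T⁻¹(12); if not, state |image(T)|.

T(0) = 9 = T(1) with 0 ≠ 1, so T is not injective.
Since T is not injective, we state |image(T)|: the image of T is {9}, which has 1 element.

1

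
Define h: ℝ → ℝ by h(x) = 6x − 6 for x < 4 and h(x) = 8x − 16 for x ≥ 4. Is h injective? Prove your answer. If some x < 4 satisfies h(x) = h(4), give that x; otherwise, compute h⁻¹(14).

11/3

Both pieces are strictly increasing (slopes 6 and 8), so each is injective on its own interval.
The left piece maps (−∞, 4) onto (−∞, 18); the right piece maps [4, ∞) onto [16, ∞).
These images overlap. In particular h(4) = 16 (right piece), and solving 6x − 6 = 16 on the left piece gives x = 11/3 < 4.
So h(11/3) = h(4) with 11/3 ≠ 4, and h is not injective. This x = 11/3 is the requested value below 4.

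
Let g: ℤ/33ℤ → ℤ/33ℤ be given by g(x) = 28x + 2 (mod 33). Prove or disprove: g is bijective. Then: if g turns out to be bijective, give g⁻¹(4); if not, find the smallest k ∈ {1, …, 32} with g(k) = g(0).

Recall: g is injective when g(x_1) = g(x_2) forces x_1 = x_2.
Suppose g(x_1) = g(x_2) in ℤ/33ℤ. Then 28x_1 + 2 ≡ 28x_2 + 2 (mod 33), thus 28(x_1 − x_2) ≡ 0 (mod 33).
Since gcd(28, 33) = 1, 28 is invertible modulo 33, therefore x_1 − x_2 ≡ 0 (mod 33), i.e. x_1 = x_2.
We now compute 28⁻¹ mod 33 explicitly. Euclid's algorithm: 33 = 1·28 + 5, 28 = 5·5 + 3, 5 = 1·3 + 2, 3 = 1·2 + 1; back-substituting gives 1 = 13·28 − 11·33, so 28⁻¹ ≡ 13 (mod 33).
For any y ∈ ℤ/33ℤ, x = 13(y − 2) mod 33 satisfies g(x) = 28·13(y − 2) + 2 ≡ y (since 28·13 ≡ 1 mod 33). So every y has a preimage.
Hence g is bijective.
Since g is bijective, we find g⁻¹(4): we need 28x ≡ 4 − 2 ≡ 2 (mod 33). Using 28⁻¹ = 13: x ≡ 13·2 = 26, so x = 26.
Check: g(26) = 28·26 + 2 = 730 = 22·33 + 4 ≡ 4 (mod 33).

26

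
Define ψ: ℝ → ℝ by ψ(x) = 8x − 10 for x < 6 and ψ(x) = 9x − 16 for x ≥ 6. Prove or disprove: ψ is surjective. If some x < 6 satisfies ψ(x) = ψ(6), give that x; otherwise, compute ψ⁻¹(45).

Both pieces are strictly increasing (slopes 8 and 9), so each is injective on its own interval.
The left piece maps (−∞, 6) onto (−∞, 38); the right piece maps [6, ∞) onto [38, ∞).
These images together cover ℝ, so ψ is surjective.
Because the two images are disjoint, no x < 6 has ψ(x) = ψ(6), so we compute ψ⁻¹(45): 45 lies in [38, ∞), so solve 9x − 16 = 45: x = (45 + 16)/9 = 61/9.

61/9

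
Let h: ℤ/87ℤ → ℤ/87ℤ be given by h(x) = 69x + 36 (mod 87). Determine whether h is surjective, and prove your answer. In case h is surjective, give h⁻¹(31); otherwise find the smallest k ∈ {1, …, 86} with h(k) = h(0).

Since gcd(69, 87) = 3, we have 69x ≡ 0 (mod 3) for all x, so h(x) ≡ 0 (mod 3).
But 1 ≢ 0 (mod 3), so 1 ∈ ℤ/87ℤ has no preimage. Therefore h is not surjective.
Since h is not surjective, we find the least positive k with h(k) = h(0): this means 69k ≡ 0 (mod 87), i.e. 87 ∣ 69k. Since gcd(69, 87) = 3, dividing through by 3 this holds exactly when 29 ∣ 23k, and as gcd(23, 29) = 1, exactly when 29 ∣ k.
The smallest positive such k is 29.

29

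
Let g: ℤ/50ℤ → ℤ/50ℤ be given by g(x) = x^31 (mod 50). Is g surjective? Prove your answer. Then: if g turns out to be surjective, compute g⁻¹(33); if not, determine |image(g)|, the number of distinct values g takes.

42

g(0) = 0^31 = 0.
g(10): Repeated squaring mod 50: 10^1 ≡ 10, 10^2 ≡ 10² = 100 ≡ 0, 10^4 ≡ 0² = 0, 10^8 ≡ 0² = 0, 10^16 ≡ 0² = 0. Since 31 = 16 + 8 + 4 + 2 + 1, 10^31 ≡ 0·0·0·0·10: 0·0 = 0, then 0·0 = 0, then 0·0 = 0, then 0·10 = 0. So 10^31 ≡ 0 (mod 50).
So g(0) = g(10) = 0 while 0 ≠ 10, hence g is not injective.
A non-injective map from the 50-element set ℤ/50ℤ to itself takes at most 49 distinct values, so it cannot be surjective. Hence g is not surjective.
Since g is not surjective, we determine |image(g)|. Computing x^31 mod 50 for each x (by repeated squaring, reducing mod 50 at every step), the values g(0), g(1), …, g(49) are: 0, 1, 48, 47, 4, 25, 6, 43, 42, 9, 0, 11, 38, 37, 14, 25, 16, 33, 32, 19, 0, 21, 28, 27, 24, 25, 26, 23, 22, 29, 0, 31, 18, 17, 34, 25, 36, 13, 12, 39, 0, 41, 8, 7, 44, 25, 46, 3, 2, 49.
The distinct values are {0, 1, 2, 3, 4, 6, 7, 8, 9, 11, 12, 13, 14, 16, 17, 18, 19, 21, 22, 23, 24, 25, 26, 27, 28, 29, 31, 32, 33, 34, 36, 37, 38, 39, 41, 42, 43, 44, 46, 47, 48, 49}; there are 42 of them.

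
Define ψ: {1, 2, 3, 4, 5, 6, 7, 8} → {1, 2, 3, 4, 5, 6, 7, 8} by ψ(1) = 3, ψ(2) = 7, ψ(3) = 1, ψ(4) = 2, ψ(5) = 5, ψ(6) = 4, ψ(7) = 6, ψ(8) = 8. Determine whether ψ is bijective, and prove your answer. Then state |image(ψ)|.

8

The values 3, 7, 1, 2, 5, 4, 6, 8 are a permutation of {1, 2, 3, 4, 5, 6, 7, 8}: each element appears exactly once.
So ψ is injective and surjective, hence bijective.
The image of ψ is {1, 2, 3, 4, 5, 6, 7, 8}, which has 8 elements.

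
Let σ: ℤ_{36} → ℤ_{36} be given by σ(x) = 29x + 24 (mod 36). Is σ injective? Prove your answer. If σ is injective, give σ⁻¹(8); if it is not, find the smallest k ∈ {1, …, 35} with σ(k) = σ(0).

28

By definition, σ is injective if σ(x_1) = σ(x_2) implies x_1 = x_2.
Suppose σ(x_1) = σ(x_2) in ℤ_{36}. Then 29x_1 + 24 ≡ 29x_2 + 24 (mod 36), so 29(x_1 − x_2) ≡ 0 (mod 36).
Since gcd(29, 36) = 1, 29 is invertible modulo 36, therefore x_1 − x_2 ≡ 0 (mod 36), i.e. x_1 = x_2.
Hence σ is injective.
We now compute 29⁻¹ mod 36 explicitly. Euclid's algorithm: 36 = 1·29 + 7, 29 = 4·7 + 1; back-substituting gives 1 = 5·29 − 4·36, so 29⁻¹ ≡ 5 (mod 36).
Since σ is injective, we compute σ⁻¹(8): solve 29x + 24 ≡ 8 (mod 36), i.e. 29x ≡ 20 (mod 36).
Multiplying by 29⁻¹ = 5 gives x ≡ 5·20 = 100 = 2·36 + 28 ≡ 28 (mod 36).
Check: σ(28) = 29·28 + 24 = 836 = 23·36 + 8 ≡ 8 (mod 36).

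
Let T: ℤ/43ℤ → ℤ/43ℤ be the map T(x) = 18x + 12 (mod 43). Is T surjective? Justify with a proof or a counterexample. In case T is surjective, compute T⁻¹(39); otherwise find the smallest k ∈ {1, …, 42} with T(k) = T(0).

23

Since gcd(18, 43) = 1, 18 is invertible modulo 43. Euclid's algorithm: 43 = 2·18 + 7, 18 = 2·7 + 4, 7 = 1·4 + 3, 4 = 1·3 + 1; back-substituting gives 1 = 12·18 − 5·43, so 18⁻¹ ≡ 12 (mod 43).
For any y ∈ ℤ/43ℤ, x = 12(y − 12) mod 43 satisfies T(x) = 18·12(y − 12) + 12 ≡ y (since 18·12 ≡ 1 mod 43). So every y has a preimage.
Hence T is surjective.
Since T is surjective, we find T⁻¹(39): we need 18x ≡ 39 − 12 ≡ 27 (mod 43). Using 18⁻¹ = 12: x ≡ 12·27 = 324 = 7·43 + 23, so x = 23.
Check: T(23) = 18·23 + 12 = 426 = 9·43 + 39 ≡ 39 (mod 43).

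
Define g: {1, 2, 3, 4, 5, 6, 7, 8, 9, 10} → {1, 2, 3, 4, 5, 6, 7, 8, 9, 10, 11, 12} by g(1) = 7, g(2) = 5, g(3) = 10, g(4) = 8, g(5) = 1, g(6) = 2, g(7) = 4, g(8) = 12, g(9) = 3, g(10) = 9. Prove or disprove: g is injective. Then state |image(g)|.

The values g(1), …, g(10) are 7, 5, 10, 8, 1, 2, 4, 12, 3, 9 — all distinct.
So g(u) = g(v) only when u = v, and g is injective.
The image of g is {1, 2, 3, 4, 5, 7, 8, 9, 10, 12}, which has 10 elements.

10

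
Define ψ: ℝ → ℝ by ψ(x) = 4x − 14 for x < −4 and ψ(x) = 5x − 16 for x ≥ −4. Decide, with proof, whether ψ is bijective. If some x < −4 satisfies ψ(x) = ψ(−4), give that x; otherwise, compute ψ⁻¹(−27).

-11/2

Both pieces are strictly increasing (slopes 4 and 5), so each is injective on its own interval.
The left piece maps (−∞, −4) onto (−∞, −30); the right piece maps [−4, ∞) onto [−36, ∞).
These images overlap. In particular ψ(−4) = −36 (right piece), and solving 4x − 14 = −36 on the left piece gives x = −11/2 < −4.
So ψ(−11/2) = ψ(−4) with −11/2 ≠ −4, and ψ is not injective, hence not bijective. This x = −11/2 is the requested value below −4.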